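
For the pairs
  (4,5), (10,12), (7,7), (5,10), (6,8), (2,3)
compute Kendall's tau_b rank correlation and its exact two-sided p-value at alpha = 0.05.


Step 1: Enumerate the 15 unordered pairs (i,j) with i<j and classify each by sign(x_j-x_i) * sign(y_j-y_i).
  (1,2):dx=+6,dy=+7->C; (1,3):dx=+3,dy=+2->C; (1,4):dx=+1,dy=+5->C; (1,5):dx=+2,dy=+3->C
  (1,6):dx=-2,dy=-2->C; (2,3):dx=-3,dy=-5->C; (2,4):dx=-5,dy=-2->C; (2,5):dx=-4,dy=-4->C
  (2,6):dx=-8,dy=-9->C; (3,4):dx=-2,dy=+3->D; (3,5):dx=-1,dy=+1->D; (3,6):dx=-5,dy=-4->C
  (4,5):dx=+1,dy=-2->D; (4,6):dx=-3,dy=-7->C; (5,6):dx=-4,dy=-5->C
Step 2: C = 12, D = 3, total pairs = 15.
Step 3: tau = (C - D)/(n(n-1)/2) = (12 - 3)/15 = 0.600000.
Step 4: Exact two-sided p-value (enumerate n! = 720 permutations of y under H0): p = 0.136111.
Step 5: alpha = 0.05. fail to reject H0.

tau_b = 0.6000 (C=12, D=3), p = 0.136111, fail to reject H0.


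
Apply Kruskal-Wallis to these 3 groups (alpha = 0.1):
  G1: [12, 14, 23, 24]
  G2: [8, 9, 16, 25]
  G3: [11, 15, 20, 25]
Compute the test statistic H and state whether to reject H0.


Step 1: Combine all N = 12 observations and assign midranks.
sorted (value, group, rank): (8,G2,1), (9,G2,2), (11,G3,3), (12,G1,4), (14,G1,5), (15,G3,6), (16,G2,7), (20,G3,8), (23,G1,9), (24,G1,10), (25,G2,11.5), (25,G3,11.5)
Step 2: Sum ranks within each group.
R_1 = 28 (n_1 = 4)
R_2 = 21.5 (n_2 = 4)
R_3 = 28.5 (n_3 = 4)
Step 3: H = 12/(N(N+1)) * sum(R_i^2/n_i) - 3(N+1)
     = 12/(12*13) * (28^2/4 + 21.5^2/4 + 28.5^2/4) - 3*13
     = 0.076923 * 514.625 - 39
     = 0.586538.
Step 4: Ties present; correction factor C = 1 - 6/(12^3 - 12) = 0.996503. Corrected H = 0.586538 / 0.996503 = 0.588596.
Step 5: Under H0, H ~ chi^2(2); p-value = 0.745054.
Step 6: alpha = 0.1. fail to reject H0.

H = 0.5886, df = 2, p = 0.745054, fail to reject H0.


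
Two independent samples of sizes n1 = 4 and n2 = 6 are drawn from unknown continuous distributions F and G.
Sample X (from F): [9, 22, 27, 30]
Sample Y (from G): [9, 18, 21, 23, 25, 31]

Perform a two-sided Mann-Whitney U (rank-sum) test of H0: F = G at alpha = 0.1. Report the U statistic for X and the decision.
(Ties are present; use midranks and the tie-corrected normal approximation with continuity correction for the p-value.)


Step 1: Combine and sort all 10 observations; assign midranks.
sorted (value, group): (9,X), (9,Y), (18,Y), (21,Y), (22,X), (23,Y), (25,Y), (27,X), (30,X), (31,Y)
ranks: 9->1.5, 9->1.5, 18->3, 21->4, 22->5, 23->6, 25->7, 27->8, 30->9, 31->10
Step 2: Rank sum for X: R1 = 1.5 + 5 + 8 + 9 = 23.5.
Step 3: U_X = R1 - n1(n1+1)/2 = 23.5 - 4*5/2 = 23.5 - 10 = 13.5.
       U_Y = n1*n2 - U_X = 24 - 13.5 = 10.5.
Step 4: Ties are present, so use the tie-corrected normal approximation (with continuity correction) for the p-value.
Step 5: p-value = 0.830664; compare to alpha = 0.1. fail to reject H0.

U_X = 13.5, p = 0.830664, fail to reject H0 at alpha = 0.1.


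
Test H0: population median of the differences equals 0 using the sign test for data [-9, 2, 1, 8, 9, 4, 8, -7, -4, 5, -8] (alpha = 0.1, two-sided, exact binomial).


Step 1: Discard zero differences. Original n = 11; n_eff = number of nonzero differences = 11.
Nonzero differences (with sign): -9, +2, +1, +8, +9, +4, +8, -7, -4, +5, -8
Step 2: Count signs: positive = 7, negative = 4.
Step 3: Under H0: P(positive) = 0.5, so the number of positives S ~ Bin(11, 0.5).
Step 4: Two-sided exact p-value = sum of Bin(11,0.5) probabilities at or below the observed probability = 0.548828.
Step 5: alpha = 0.1. fail to reject H0.

n_eff = 11, pos = 7, neg = 4, p = 0.548828, fail to reject H0.


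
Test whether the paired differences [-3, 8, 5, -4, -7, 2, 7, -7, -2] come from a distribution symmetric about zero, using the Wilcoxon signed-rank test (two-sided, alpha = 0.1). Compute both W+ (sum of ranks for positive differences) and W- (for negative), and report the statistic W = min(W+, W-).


Step 1: Drop any zero differences (none here) and take |d_i|.
|d| = [3, 8, 5, 4, 7, 2, 7, 7, 2]
Step 2: Midrank |d_i| (ties get averaged ranks).
ranks: |3|->3, |8|->9, |5|->5, |4|->4, |7|->7, |2|->1.5, |7|->7, |7|->7, |2|->1.5
Step 3: Attach original signs; sum ranks with positive sign and with negative sign.
W+ = 9 + 5 + 1.5 + 7 = 22.5
W- = 3 + 4 + 7 + 7 + 1.5 = 22.5
(Check: W+ + W- = 45 should equal n(n+1)/2 = 45.)
Step 4: Test statistic W = min(W+, W-) = 22.5.
Step 5: Ties in |d|, so use the tie-corrected normal approximation.
        E[W] = n(n+1)/4 = 9*10/4 = 22.5.
        Tie groups: |d|=2 (t=2), |d|=7 (t=3); sum(t^3 - t) = 30.
        Var[W] = n(n+1)(2n+1)/24 - sum(t^3-t)/48 = 1710/24 - 30/48 = 70.625.
        z = (W - E[W]) / sqrt(Var[W]) = (22.5 - 22.5) / 8.4039 = 0.0000.
        Two-sided p = 2*Phi(z) = 1.000000.
Step 6: alpha = 0.1. fail to reject H0.

W+ = 22.5, W- = 22.5, W = min = 22.5, p = 1.000000, fail to reject H0.


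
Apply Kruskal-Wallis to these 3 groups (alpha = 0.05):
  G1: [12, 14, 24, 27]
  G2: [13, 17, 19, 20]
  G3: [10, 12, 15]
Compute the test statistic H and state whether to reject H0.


Step 1: Combine all N = 11 observations and assign midranks.
sorted (value, group, rank): (10,G3,1), (12,G1,2.5), (12,G3,2.5), (13,G2,4), (14,G1,5), (15,G3,6), (17,G2,7), (19,G2,8), (20,G2,9), (24,G1,10), (27,G1,11)
Step 2: Sum ranks within each group.
R_1 = 28.5 (n_1 = 4)
R_2 = 28 (n_2 = 4)
R_3 = 9.5 (n_3 = 3)
Step 3: H = 12/(N(N+1)) * sum(R_i^2/n_i) - 3(N+1)
     = 12/(11*12) * (28.5^2/4 + 28^2/4 + 9.5^2/3) - 3*12
     = 0.090909 * 429.146 - 36
     = 3.013258.
Step 4: Ties present; correction factor C = 1 - 6/(11^3 - 11) = 0.995455. Corrected H = 3.013258 / 0.995455 = 3.027017.
Step 5: Under H0, H ~ chi^2(2); p-value = 0.220136.
Step 6: alpha = 0.05. fail to reject H0.

H = 3.0270, df = 2, p = 0.220136, fail to reject H0.


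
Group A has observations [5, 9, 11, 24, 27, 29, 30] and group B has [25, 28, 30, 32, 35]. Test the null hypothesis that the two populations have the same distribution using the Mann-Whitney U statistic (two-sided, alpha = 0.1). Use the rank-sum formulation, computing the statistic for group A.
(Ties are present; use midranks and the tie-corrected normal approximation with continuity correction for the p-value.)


Step 1: Combine and sort all 12 observations; assign midranks.
sorted (value, group): (5,X), (9,X), (11,X), (24,X), (25,Y), (27,X), (28,Y), (29,X), (30,X), (30,Y), (32,Y), (35,Y)
ranks: 5->1, 9->2, 11->3, 24->4, 25->5, 27->6, 28->7, 29->8, 30->9.5, 30->9.5, 32->11, 35->12
Step 2: Rank sum for X: R1 = 1 + 2 + 3 + 4 + 6 + 8 + 9.5 = 33.5.
Step 3: U_X = R1 - n1(n1+1)/2 = 33.5 - 7*8/2 = 33.5 - 28 = 5.5.
       U_Y = n1*n2 - U_X = 35 - 5.5 = 29.5.
Step 4: Ties are present, so use the tie-corrected normal approximation (with continuity correction) for the p-value.
Step 5: p-value = 0.061363; compare to alpha = 0.1. reject H0.

U_X = 5.5, p = 0.061363, reject H0 at alpha = 0.1.


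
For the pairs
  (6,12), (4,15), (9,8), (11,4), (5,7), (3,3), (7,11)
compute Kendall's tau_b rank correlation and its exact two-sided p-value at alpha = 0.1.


Step 1: Enumerate the 21 unordered pairs (i,j) with i<j and classify each by sign(x_j-x_i) * sign(y_j-y_i).
  (1,2):dx=-2,dy=+3->D; (1,3):dx=+3,dy=-4->D; (1,4):dx=+5,dy=-8->D; (1,5):dx=-1,dy=-5->C
  (1,6):dx=-3,dy=-9->C; (1,7):dx=+1,dy=-1->D; (2,3):dx=+5,dy=-7->D; (2,4):dx=+7,dy=-11->D
  (2,5):dx=+1,dy=-8->D; (2,6):dx=-1,dy=-12->C; (2,7):dx=+3,dy=-4->D; (3,4):dx=+2,dy=-4->D
  (3,5):dx=-4,dy=-1->C; (3,6):dx=-6,dy=-5->C; (3,7):dx=-2,dy=+3->D; (4,5):dx=-6,dy=+3->D
  (4,6):dx=-8,dy=-1->C; (4,7):dx=-4,dy=+7->D; (5,6):dx=-2,dy=-4->C; (5,7):dx=+2,dy=+4->C
  (6,7):dx=+4,dy=+8->C
Step 2: C = 9, D = 12, total pairs = 21.
Step 3: tau = (C - D)/(n(n-1)/2) = (9 - 12)/21 = -0.142857.
Step 4: Exact two-sided p-value (enumerate n! = 5040 permutations of y under H0): p = 0.772619.
Step 5: alpha = 0.1. fail to reject H0.

tau_b = -0.1429 (C=9, D=12), p = 0.772619, fail to reject H0.


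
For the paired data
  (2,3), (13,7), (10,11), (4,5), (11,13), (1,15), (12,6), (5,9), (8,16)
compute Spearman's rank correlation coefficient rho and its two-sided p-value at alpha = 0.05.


Step 1: Rank x and y separately (midranks; no ties here).
rank(x): 2->2, 13->9, 10->6, 4->3, 11->7, 1->1, 12->8, 5->4, 8->5
rank(y): 3->1, 7->4, 11->6, 5->2, 13->7, 15->8, 6->3, 9->5, 16->9
Step 2: d_i = R_x(i) - R_y(i); compute d_i^2.
  (2-1)^2=1, (9-4)^2=25, (6-6)^2=0, (3-2)^2=1, (7-7)^2=0, (1-8)^2=49, (8-3)^2=25, (4-5)^2=1, (5-9)^2=16
sum(d^2) = 118.
Step 3: rho = 1 - 6*118 / (9*(9^2 - 1)) = 1 - 708/720 = 0.016667.
Step 4: Under H0, t = rho * sqrt((n-2)/(1-rho^2)) = 0.0441 ~ t(7).
Step 5: Two-sided p-value from the t-distribution with 7 df = 0.966055.
Step 6: alpha = 0.05. fail to reject H0.

rho = 0.0167, p = 0.966055, fail to reject H0 at alpha = 0.05.


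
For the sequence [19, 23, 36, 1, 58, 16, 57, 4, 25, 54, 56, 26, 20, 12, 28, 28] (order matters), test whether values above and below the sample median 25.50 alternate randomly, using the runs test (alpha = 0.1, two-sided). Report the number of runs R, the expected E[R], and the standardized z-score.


Step 1: Compute median = 25.50; label A = above, B = below.
Labels in order: BBABABABBAAABBAA  (n_A = 8, n_B = 8)
Step 2: Count runs R = 10.
Step 3: Under H0 (random ordering), E[R] = 2*n_A*n_B/(n_A+n_B) + 1 = 2*8*8/16 + 1 = 9.0000.
        Var[R] = 2*n_A*n_B*(2*n_A*n_B - n_A - n_B) / ((n_A+n_B)^2 * (n_A+n_B-1)) = 14336/3840 = 3.7333.
        SD[R] = 1.9322.
Step 4: Continuity-corrected z = (R - 0.5 - E[R]) / SD[R] = (10 - 0.5 - 9.0000) / 1.9322 = 0.2588.
Step 5: Two-sided p-value via normal approximation = 2*(1 - Phi(|z|)) = 0.795809.
Step 6: alpha = 0.1. fail to reject H0.

R = 10, z = 0.2588, p = 0.795809, fail to reject H0.


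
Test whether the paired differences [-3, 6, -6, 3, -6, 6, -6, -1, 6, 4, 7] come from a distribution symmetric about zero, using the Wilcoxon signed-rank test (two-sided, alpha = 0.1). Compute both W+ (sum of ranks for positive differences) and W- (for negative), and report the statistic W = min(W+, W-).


Step 1: Drop any zero differences (none here) and take |d_i|.
|d| = [3, 6, 6, 3, 6, 6, 6, 1, 6, 4, 7]
Step 2: Midrank |d_i| (ties get averaged ranks).
ranks: |3|->2.5, |6|->7.5, |6|->7.5, |3|->2.5, |6|->7.5, |6|->7.5, |6|->7.5, |1|->1, |6|->7.5, |4|->4, |7|->11
Step 3: Attach original signs; sum ranks with positive sign and with negative sign.
W+ = 7.5 + 2.5 + 7.5 + 7.5 + 4 + 11 = 40
W- = 2.5 + 7.5 + 7.5 + 7.5 + 1 = 26
(Check: W+ + W- = 66 should equal n(n+1)/2 = 66.)
Step 4: Test statistic W = min(W+, W-) = 26.
Step 5: Ties in |d|, so use the tie-corrected normal approximation.
        E[W] = n(n+1)/4 = 11*12/4 = 33.
        Tie groups: |d|=3 (t=2), |d|=6 (t=6); sum(t^3 - t) = 216.
        Var[W] = n(n+1)(2n+1)/24 - sum(t^3-t)/48 = 3036/24 - 216/48 = 122.
        z = (W - E[W]) / sqrt(Var[W]) = (26 - 33) / 11.0454 = -0.6338.
        Two-sided p = 2*Phi(z) = 0.526244.
Step 6: alpha = 0.1. fail to reject H0.

W+ = 40, W- = 26, W = min = 26, p = 0.526244, fail to reject H0.


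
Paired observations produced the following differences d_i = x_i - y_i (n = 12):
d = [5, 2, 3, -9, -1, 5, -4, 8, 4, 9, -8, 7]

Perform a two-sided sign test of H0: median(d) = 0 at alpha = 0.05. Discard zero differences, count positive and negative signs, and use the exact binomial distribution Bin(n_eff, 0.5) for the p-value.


Step 1: Discard zero differences. Original n = 12; n_eff = number of nonzero differences = 12.
Nonzero differences (with sign): +5, +2, +3, -9, -1, +5, -4, +8, +4, +9, -8, +7
Step 2: Count signs: positive = 8, negative = 4.
Step 3: Under H0: P(positive) = 0.5, so the number of positives S ~ Bin(12, 0.5).
Step 4: Two-sided exact p-value = sum of Bin(12,0.5) probabilities at or below the observed probability = 0.387695.
Step 5: alpha = 0.05. fail to reject H0.

n_eff = 12, pos = 8, neg = 4, p = 0.387695, fail to reject H0.


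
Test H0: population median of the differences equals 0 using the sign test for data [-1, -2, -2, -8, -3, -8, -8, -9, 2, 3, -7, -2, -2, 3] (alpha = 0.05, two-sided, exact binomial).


Step 1: Discard zero differences. Original n = 14; n_eff = number of nonzero differences = 14.
Nonzero differences (with sign): -1, -2, -2, -8, -3, -8, -8, -9, +2, +3, -7, -2, -2, +3
Step 2: Count signs: positive = 3, negative = 11.
Step 3: Under H0: P(positive) = 0.5, so the number of positives S ~ Bin(14, 0.5).
Step 4: Two-sided exact p-value = sum of Bin(14,0.5) probabilities at or below the observed probability = 0.057373.
Step 5: alpha = 0.05. fail to reject H0.

n_eff = 14, pos = 3, neg = 11, p = 0.057373, fail to reject H0.


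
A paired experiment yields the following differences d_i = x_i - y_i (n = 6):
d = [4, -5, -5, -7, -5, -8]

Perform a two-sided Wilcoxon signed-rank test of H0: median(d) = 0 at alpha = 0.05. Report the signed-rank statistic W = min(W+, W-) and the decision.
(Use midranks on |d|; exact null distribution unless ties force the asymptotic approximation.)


Step 1: Drop any zero differences (none here) and take |d_i|.
|d| = [4, 5, 5, 7, 5, 8]
Step 2: Midrank |d_i| (ties get averaged ranks).
ranks: |4|->1, |5|->3, |5|->3, |7|->5, |5|->3, |8|->6
Step 3: Attach original signs; sum ranks with positive sign and with negative sign.
W+ = 1 = 1
W- = 3 + 3 + 5 + 3 + 6 = 20
(Check: W+ + W- = 21 should equal n(n+1)/2 = 21.)
Step 4: Test statistic W = min(W+, W-) = 1.
Step 5: Ties in |d|, so use the tie-corrected normal approximation.
        E[W] = n(n+1)/4 = 6*7/4 = 10.5.
        Tie groups: |d|=5 (t=3); sum(t^3 - t) = 24.
        Var[W] = n(n+1)(2n+1)/24 - sum(t^3-t)/48 = 546/24 - 24/48 = 22.25.
        z = (W - E[W]) / sqrt(Var[W]) = (1 - 10.5) / 4.7170 = -2.0140.
        Two-sided p = 2*Phi(z) = 0.044010.
Step 6: alpha = 0.05. reject H0.

W+ = 1, W- = 20, W = min = 1, p = 0.044010, reject H0.


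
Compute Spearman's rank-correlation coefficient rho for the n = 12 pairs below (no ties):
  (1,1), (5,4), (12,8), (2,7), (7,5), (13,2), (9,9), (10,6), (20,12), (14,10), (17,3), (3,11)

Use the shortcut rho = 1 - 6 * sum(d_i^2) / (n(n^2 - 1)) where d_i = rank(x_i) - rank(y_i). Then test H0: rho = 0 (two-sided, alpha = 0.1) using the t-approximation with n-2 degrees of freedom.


Step 1: Rank x and y separately (midranks; no ties here).
rank(x): 1->1, 5->4, 12->8, 2->2, 7->5, 13->9, 9->6, 10->7, 20->12, 14->10, 17->11, 3->3
rank(y): 1->1, 4->4, 8->8, 7->7, 5->5, 2->2, 9->9, 6->6, 12->12, 10->10, 3->3, 11->11
Step 2: d_i = R_x(i) - R_y(i); compute d_i^2.
  (1-1)^2=0, (4-4)^2=0, (8-8)^2=0, (2-7)^2=25, (5-5)^2=0, (9-2)^2=49, (6-9)^2=9, (7-6)^2=1, (12-12)^2=0, (10-10)^2=0, (11-3)^2=64, (3-11)^2=64
sum(d^2) = 212.
Step 3: rho = 1 - 6*212 / (12*(12^2 - 1)) = 1 - 1272/1716 = 0.258741.
Step 4: Under H0, t = rho * sqrt((n-2)/(1-rho^2)) = 0.8471 ~ t(10).
Step 5: Two-sided p-value from the t-distribution with 10 df = 0.416775.
Step 6: alpha = 0.1. fail to reject H0.

rho = 0.2587, p = 0.416775, fail to reject H0 at alpha = 0.1.


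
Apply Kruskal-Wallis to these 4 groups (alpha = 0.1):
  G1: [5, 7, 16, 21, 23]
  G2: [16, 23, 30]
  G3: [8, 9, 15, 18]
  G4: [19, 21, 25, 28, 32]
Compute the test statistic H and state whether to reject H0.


Step 1: Combine all N = 17 observations and assign midranks.
sorted (value, group, rank): (5,G1,1), (7,G1,2), (8,G3,3), (9,G3,4), (15,G3,5), (16,G1,6.5), (16,G2,6.5), (18,G3,8), (19,G4,9), (21,G1,10.5), (21,G4,10.5), (23,G1,12.5), (23,G2,12.5), (25,G4,14), (28,G4,15), (30,G2,16), (32,G4,17)
Step 2: Sum ranks within each group.
R_1 = 32.5 (n_1 = 5)
R_2 = 35 (n_2 = 3)
R_3 = 20 (n_3 = 4)
R_4 = 65.5 (n_4 = 5)
Step 3: H = 12/(N(N+1)) * sum(R_i^2/n_i) - 3(N+1)
     = 12/(17*18) * (32.5^2/5 + 35^2/3 + 20^2/4 + 65.5^2/5) - 3*18
     = 0.039216 * 1577.63 - 54
     = 7.867974.
Step 4: Ties present; correction factor C = 1 - 18/(17^3 - 17) = 0.996324. Corrected H = 7.867974 / 0.996324 = 7.897007.
Step 5: Under H0, H ~ chi^2(3); p-value = 0.048189.
Step 6: alpha = 0.1. reject H0.

H = 7.8970, df = 3, p = 0.048189, reject H0.


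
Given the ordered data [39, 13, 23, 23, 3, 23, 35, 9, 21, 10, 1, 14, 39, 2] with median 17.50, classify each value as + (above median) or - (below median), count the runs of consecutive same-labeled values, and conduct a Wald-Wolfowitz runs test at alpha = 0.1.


Step 1: Compute median = 17.50; label A = above, B = below.
Labels in order: ABAABAABABBBAB  (n_A = 7, n_B = 7)
Step 2: Count runs R = 10.
Step 3: Under H0 (random ordering), E[R] = 2*n_A*n_B/(n_A+n_B) + 1 = 2*7*7/14 + 1 = 8.0000.
        Var[R] = 2*n_A*n_B*(2*n_A*n_B - n_A - n_B) / ((n_A+n_B)^2 * (n_A+n_B-1)) = 8232/2548 = 3.2308.
        SD[R] = 1.7974.
Step 4: Continuity-corrected z = (R - 0.5 - E[R]) / SD[R] = (10 - 0.5 - 8.0000) / 1.7974 = 0.8345.
Step 5: Two-sided p-value via normal approximation = 2*(1 - Phi(|z|)) = 0.403986.
Step 6: alpha = 0.1. fail to reject H0.

R = 10, z = 0.8345, p = 0.403986, fail to reject H0.


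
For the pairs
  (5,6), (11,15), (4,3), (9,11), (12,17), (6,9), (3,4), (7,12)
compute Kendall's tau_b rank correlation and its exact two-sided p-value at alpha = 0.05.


Step 1: Enumerate the 28 unordered pairs (i,j) with i<j and classify each by sign(x_j-x_i) * sign(y_j-y_i).
  (1,2):dx=+6,dy=+9->C; (1,3):dx=-1,dy=-3->C; (1,4):dx=+4,dy=+5->C; (1,5):dx=+7,dy=+11->C
  (1,6):dx=+1,dy=+3->C; (1,7):dx=-2,dy=-2->C; (1,8):dx=+2,dy=+6->C; (2,3):dx=-7,dy=-12->C
  (2,4):dx=-2,dy=-4->C; (2,5):dx=+1,dy=+2->C; (2,6):dx=-5,dy=-6->C; (2,7):dx=-8,dy=-11->C
  (2,8):dx=-4,dy=-3->C; (3,4):dx=+5,dy=+8->C; (3,5):dx=+8,dy=+14->C; (3,6):dx=+2,dy=+6->C
  (3,7):dx=-1,dy=+1->D; (3,8):dx=+3,dy=+9->C; (4,5):dx=+3,dy=+6->C; (4,6):dx=-3,dy=-2->C
  (4,7):dx=-6,dy=-7->C; (4,8):dx=-2,dy=+1->D; (5,6):dx=-6,dy=-8->C; (5,7):dx=-9,dy=-13->C
  (5,8):dx=-5,dy=-5->C; (6,7):dx=-3,dy=-5->C; (6,8):dx=+1,dy=+3->C; (7,8):dx=+4,dy=+8->C
Step 2: C = 26, D = 2, total pairs = 28.
Step 3: tau = (C - D)/(n(n-1)/2) = (26 - 2)/28 = 0.857143.
Step 4: Exact two-sided p-value (enumerate n! = 40320 permutations of y under H0): p = 0.001736.
Step 5: alpha = 0.05. reject H0.

tau_b = 0.8571 (C=26, D=2), p = 0.001736, reject H0.


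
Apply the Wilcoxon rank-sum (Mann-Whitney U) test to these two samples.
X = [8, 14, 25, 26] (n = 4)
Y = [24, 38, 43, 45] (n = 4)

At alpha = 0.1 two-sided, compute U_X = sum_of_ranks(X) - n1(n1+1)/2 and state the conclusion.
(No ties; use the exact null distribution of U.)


Step 1: Combine and sort all 8 observations; assign midranks.
sorted (value, group): (8,X), (14,X), (24,Y), (25,X), (26,X), (38,Y), (43,Y), (45,Y)
ranks: 8->1, 14->2, 24->3, 25->4, 26->5, 38->6, 43->7, 45->8
Step 2: Rank sum for X: R1 = 1 + 2 + 4 + 5 = 12.
Step 3: U_X = R1 - n1(n1+1)/2 = 12 - 4*5/2 = 12 - 10 = 2.
       U_Y = n1*n2 - U_X = 16 - 2 = 14.
Step 4: No ties, so the exact null distribution of U (based on enumerating the C(8,4) = 70 equally likely rank assignments) gives the two-sided p-value.
Step 5: p-value = 0.114286; compare to alpha = 0.1. fail to reject H0.

U_X = 2, p = 0.114286, fail to reject H0 at alpha = 0.1.


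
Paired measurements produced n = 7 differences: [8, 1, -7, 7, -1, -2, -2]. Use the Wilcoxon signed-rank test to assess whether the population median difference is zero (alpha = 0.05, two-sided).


Step 1: Drop any zero differences (none here) and take |d_i|.
|d| = [8, 1, 7, 7, 1, 2, 2]
Step 2: Midrank |d_i| (ties get averaged ranks).
ranks: |8|->7, |1|->1.5, |7|->5.5, |7|->5.5, |1|->1.5, |2|->3.5, |2|->3.5
Step 3: Attach original signs; sum ranks with positive sign and with negative sign.
W+ = 7 + 1.5 + 5.5 = 14
W- = 5.5 + 1.5 + 3.5 + 3.5 = 14
(Check: W+ + W- = 28 should equal n(n+1)/2 = 28.)
Step 4: Test statistic W = min(W+, W-) = 14.
Step 5: Ties in |d|, so use the tie-corrected normal approximation.
        E[W] = n(n+1)/4 = 7*8/4 = 14.
        Tie groups: |d|=1 (t=2), |d|=2 (t=2), |d|=7 (t=2); sum(t^3 - t) = 18.
        Var[W] = n(n+1)(2n+1)/24 - sum(t^3-t)/48 = 840/24 - 18/48 = 34.625.
        z = (W - E[W]) / sqrt(Var[W]) = (14 - 14) / 5.8843 = 0.0000.
        Two-sided p = 2*Phi(z) = 1.000000.
Step 6: alpha = 0.05. fail to reject H0.

W+ = 14, W- = 14, W = min = 14, p = 1.000000, fail to reject H0.


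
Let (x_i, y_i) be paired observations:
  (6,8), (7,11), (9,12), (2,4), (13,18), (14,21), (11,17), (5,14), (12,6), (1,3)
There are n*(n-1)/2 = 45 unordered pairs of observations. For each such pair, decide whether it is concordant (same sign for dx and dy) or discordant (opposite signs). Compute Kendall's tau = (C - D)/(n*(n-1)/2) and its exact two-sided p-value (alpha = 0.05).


Step 1: Enumerate the 45 unordered pairs (i,j) with i<j and classify each by sign(x_j-x_i) * sign(y_j-y_i).
  (1,2):dx=+1,dy=+3->C; (1,3):dx=+3,dy=+4->C; (1,4):dx=-4,dy=-4->C; (1,5):dx=+7,dy=+10->C
  (1,6):dx=+8,dy=+13->C; (1,7):dx=+5,dy=+9->C; (1,8):dx=-1,dy=+6->D; (1,9):dx=+6,dy=-2->D
  (1,10):dx=-5,dy=-5->C; (2,3):dx=+2,dy=+1->C; (2,4):dx=-5,dy=-7->C; (2,5):dx=+6,dy=+7->C
  (2,6):dx=+7,dy=+10->C; (2,7):dx=+4,dy=+6->C; (2,8):dx=-2,dy=+3->D; (2,9):dx=+5,dy=-5->D
  (2,10):dx=-6,dy=-8->C; (3,4):dx=-7,dy=-8->C; (3,5):dx=+4,dy=+6->C; (3,6):dx=+5,dy=+9->C
  (3,7):dx=+2,dy=+5->C; (3,8):dx=-4,dy=+2->D; (3,9):dx=+3,dy=-6->D; (3,10):dx=-8,dy=-9->C
  (4,5):dx=+11,dy=+14->C; (4,6):dx=+12,dy=+17->C; (4,7):dx=+9,dy=+13->C; (4,8):dx=+3,dy=+10->C
  (4,9):dx=+10,dy=+2->C; (4,10):dx=-1,dy=-1->C; (5,6):dx=+1,dy=+3->C; (5,7):dx=-2,dy=-1->C
  (5,8):dx=-8,dy=-4->C; (5,9):dx=-1,dy=-12->C; (5,10):dx=-12,dy=-15->C; (6,7):dx=-3,dy=-4->C
  (6,8):dx=-9,dy=-7->C; (6,9):dx=-2,dy=-15->C; (6,10):dx=-13,dy=-18->C; (7,8):dx=-6,dy=-3->C
  (7,9):dx=+1,dy=-11->D; (7,10):dx=-10,dy=-14->C; (8,9):dx=+7,dy=-8->D; (8,10):dx=-4,dy=-11->C
  (9,10):dx=-11,dy=-3->C
Step 2: C = 37, D = 8, total pairs = 45.
Step 3: tau = (C - D)/(n(n-1)/2) = (37 - 8)/45 = 0.644444.
Step 4: Exact two-sided p-value (enumerate n! = 3628800 permutations of y under H0): p = 0.009148.
Step 5: alpha = 0.05. reject H0.

tau_b = 0.6444 (C=37, D=8), p = 0.009148, reject H0.


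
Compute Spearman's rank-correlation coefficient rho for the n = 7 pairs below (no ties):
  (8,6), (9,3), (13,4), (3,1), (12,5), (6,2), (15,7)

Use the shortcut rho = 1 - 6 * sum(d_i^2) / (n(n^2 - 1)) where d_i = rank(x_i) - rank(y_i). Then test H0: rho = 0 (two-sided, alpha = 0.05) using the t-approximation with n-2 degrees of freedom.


Step 1: Rank x and y separately (midranks; no ties here).
rank(x): 8->3, 9->4, 13->6, 3->1, 12->5, 6->2, 15->7
rank(y): 6->6, 3->3, 4->4, 1->1, 5->5, 2->2, 7->7
Step 2: d_i = R_x(i) - R_y(i); compute d_i^2.
  (3-6)^2=9, (4-3)^2=1, (6-4)^2=4, (1-1)^2=0, (5-5)^2=0, (2-2)^2=0, (7-7)^2=0
sum(d^2) = 14.
Step 3: rho = 1 - 6*14 / (7*(7^2 - 1)) = 1 - 84/336 = 0.750000.
Step 4: Under H0, t = rho * sqrt((n-2)/(1-rho^2)) = 2.5355 ~ t(5).
Step 5: Two-sided p-value from the t-distribution with 5 df = 0.052181.
Step 6: alpha = 0.05. fail to reject H0.

rho = 0.7500, p = 0.052181, fail to reject H0 at alpha = 0.05.


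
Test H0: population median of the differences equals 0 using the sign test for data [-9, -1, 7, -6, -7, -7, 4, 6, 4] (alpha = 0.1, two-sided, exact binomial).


Step 1: Discard zero differences. Original n = 9; n_eff = number of nonzero differences = 9.
Nonzero differences (with sign): -9, -1, +7, -6, -7, -7, +4, +6, +4
Step 2: Count signs: positive = 4, negative = 5.
Step 3: Under H0: P(positive) = 0.5, so the number of positives S ~ Bin(9, 0.5).
Step 4: Two-sided exact p-value = sum of Bin(9,0.5) probabilities at or below the observed probability = 1.000000.
Step 5: alpha = 0.1. fail to reject H0.

n_eff = 9, pos = 4, neg = 5, p = 1.000000, fail to reject H0.


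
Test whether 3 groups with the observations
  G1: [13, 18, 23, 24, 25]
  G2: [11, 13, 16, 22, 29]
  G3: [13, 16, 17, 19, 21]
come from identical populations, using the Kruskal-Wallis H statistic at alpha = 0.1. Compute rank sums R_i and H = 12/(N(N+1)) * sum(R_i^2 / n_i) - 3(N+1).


Step 1: Combine all N = 15 observations and assign midranks.
sorted (value, group, rank): (11,G2,1), (13,G1,3), (13,G2,3), (13,G3,3), (16,G2,5.5), (16,G3,5.5), (17,G3,7), (18,G1,8), (19,G3,9), (21,G3,10), (22,G2,11), (23,G1,12), (24,G1,13), (25,G1,14), (29,G2,15)
Step 2: Sum ranks within each group.
R_1 = 50 (n_1 = 5)
R_2 = 35.5 (n_2 = 5)
R_3 = 34.5 (n_3 = 5)
Step 3: H = 12/(N(N+1)) * sum(R_i^2/n_i) - 3(N+1)
     = 12/(15*16) * (50^2/5 + 35.5^2/5 + 34.5^2/5) - 3*16
     = 0.050000 * 990.1 - 48
     = 1.505000.
Step 4: Ties present; correction factor C = 1 - 30/(15^3 - 15) = 0.991071. Corrected H = 1.505000 / 0.991071 = 1.518559.
Step 5: Under H0, H ~ chi^2(2); p-value = 0.468004.
Step 6: alpha = 0.1. fail to reject H0.

H = 1.5186, df = 2, p = 0.468004, fail to reject H0.


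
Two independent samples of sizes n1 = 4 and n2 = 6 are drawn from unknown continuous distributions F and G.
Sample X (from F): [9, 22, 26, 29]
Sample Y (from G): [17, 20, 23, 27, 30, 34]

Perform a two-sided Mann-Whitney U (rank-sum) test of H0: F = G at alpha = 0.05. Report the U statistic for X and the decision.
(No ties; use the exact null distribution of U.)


Step 1: Combine and sort all 10 observations; assign midranks.
sorted (value, group): (9,X), (17,Y), (20,Y), (22,X), (23,Y), (26,X), (27,Y), (29,X), (30,Y), (34,Y)
ranks: 9->1, 17->2, 20->3, 22->4, 23->5, 26->6, 27->7, 29->8, 30->9, 34->10
Step 2: Rank sum for X: R1 = 1 + 4 + 6 + 8 = 19.
Step 3: U_X = R1 - n1(n1+1)/2 = 19 - 4*5/2 = 19 - 10 = 9.
       U_Y = n1*n2 - U_X = 24 - 9 = 15.
Step 4: No ties, so the exact null distribution of U (based on enumerating the C(10,4) = 210 equally likely rank assignments) gives the two-sided p-value.
Step 5: p-value = 0.609524; compare to alpha = 0.05. fail to reject H0.

U_X = 9, p = 0.609524, fail to reject H0 at alpha = 0.05.


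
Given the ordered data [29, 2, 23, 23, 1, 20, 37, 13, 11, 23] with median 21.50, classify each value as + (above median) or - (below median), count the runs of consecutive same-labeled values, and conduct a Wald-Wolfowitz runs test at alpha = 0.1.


Step 1: Compute median = 21.50; label A = above, B = below.
Labels in order: ABAABBABBA  (n_A = 5, n_B = 5)
Step 2: Count runs R = 7.
Step 3: Under H0 (random ordering), E[R] = 2*n_A*n_B/(n_A+n_B) + 1 = 2*5*5/10 + 1 = 6.0000.
        Var[R] = 2*n_A*n_B*(2*n_A*n_B - n_A - n_B) / ((n_A+n_B)^2 * (n_A+n_B-1)) = 2000/900 = 2.2222.
        SD[R] = 1.4907.
Step 4: Continuity-corrected z = (R - 0.5 - E[R]) / SD[R] = (7 - 0.5 - 6.0000) / 1.4907 = 0.3354.
Step 5: Two-sided p-value via normal approximation = 2*(1 - Phi(|z|)) = 0.737316.
Step 6: alpha = 0.1. fail to reject H0.

R = 7, z = 0.3354, p = 0.737316, fail to reject H0.


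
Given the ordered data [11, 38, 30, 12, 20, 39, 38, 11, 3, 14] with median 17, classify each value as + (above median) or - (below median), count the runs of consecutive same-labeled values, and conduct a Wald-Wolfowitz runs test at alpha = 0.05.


Step 1: Compute median = 17; label A = above, B = below.
Labels in order: BAABAAABBB  (n_A = 5, n_B = 5)
Step 2: Count runs R = 5.
Step 3: Under H0 (random ordering), E[R] = 2*n_A*n_B/(n_A+n_B) + 1 = 2*5*5/10 + 1 = 6.0000.
        Var[R] = 2*n_A*n_B*(2*n_A*n_B - n_A - n_B) / ((n_A+n_B)^2 * (n_A+n_B-1)) = 2000/900 = 2.2222.
        SD[R] = 1.4907.
Step 4: Continuity-corrected z = (R + 0.5 - E[R]) / SD[R] = (5 + 0.5 - 6.0000) / 1.4907 = -0.3354.
Step 5: Two-sided p-value via normal approximation = 2*(1 - Phi(|z|)) = 0.737316.
Step 6: alpha = 0.05. fail to reject H0.

R = 5, z = -0.3354, p = 0.737316, fail to reject H0.


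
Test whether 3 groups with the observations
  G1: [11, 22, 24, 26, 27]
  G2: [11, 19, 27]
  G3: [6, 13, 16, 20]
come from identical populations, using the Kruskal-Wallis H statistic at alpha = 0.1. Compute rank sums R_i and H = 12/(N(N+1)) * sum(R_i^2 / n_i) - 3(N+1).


Step 1: Combine all N = 12 observations and assign midranks.
sorted (value, group, rank): (6,G3,1), (11,G1,2.5), (11,G2,2.5), (13,G3,4), (16,G3,5), (19,G2,6), (20,G3,7), (22,G1,8), (24,G1,9), (26,G1,10), (27,G1,11.5), (27,G2,11.5)
Step 2: Sum ranks within each group.
R_1 = 41 (n_1 = 5)
R_2 = 20 (n_2 = 3)
R_3 = 17 (n_3 = 4)
Step 3: H = 12/(N(N+1)) * sum(R_i^2/n_i) - 3(N+1)
     = 12/(12*13) * (41^2/5 + 20^2/3 + 17^2/4) - 3*13
     = 0.076923 * 541.783 - 39
     = 2.675641.
Step 4: Ties present; correction factor C = 1 - 12/(12^3 - 12) = 0.993007. Corrected H = 2.675641 / 0.993007 = 2.694484.
Step 5: Under H0, H ~ chi^2(2); p-value = 0.259956.
Step 6: alpha = 0.1. fail to reject H0.

H = 2.6945, df = 2, p = 0.259956, fail to reject H0.


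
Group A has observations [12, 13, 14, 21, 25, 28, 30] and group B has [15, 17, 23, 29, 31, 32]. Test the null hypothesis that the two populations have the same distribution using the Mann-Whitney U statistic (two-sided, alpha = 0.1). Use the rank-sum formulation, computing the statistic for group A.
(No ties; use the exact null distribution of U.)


Step 1: Combine and sort all 13 observations; assign midranks.
sorted (value, group): (12,X), (13,X), (14,X), (15,Y), (17,Y), (21,X), (23,Y), (25,X), (28,X), (29,Y), (30,X), (31,Y), (32,Y)
ranks: 12->1, 13->2, 14->3, 15->4, 17->5, 21->6, 23->7, 25->8, 28->9, 29->10, 30->11, 31->12, 32->13
Step 2: Rank sum for X: R1 = 1 + 2 + 3 + 6 + 8 + 9 + 11 = 40.
Step 3: U_X = R1 - n1(n1+1)/2 = 40 - 7*8/2 = 40 - 28 = 12.
       U_Y = n1*n2 - U_X = 42 - 12 = 30.
Step 4: No ties, so the exact null distribution of U (based on enumerating the C(13,7) = 1716 equally likely rank assignments) gives the two-sided p-value.
Step 5: p-value = 0.234266; compare to alpha = 0.1. fail to reject H0.

U_X = 12, p = 0.234266, fail to reject H0 at alpha = 0.1.


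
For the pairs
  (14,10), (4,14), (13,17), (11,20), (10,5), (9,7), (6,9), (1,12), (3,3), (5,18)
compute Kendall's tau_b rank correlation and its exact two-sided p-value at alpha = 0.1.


Step 1: Enumerate the 45 unordered pairs (i,j) with i<j and classify each by sign(x_j-x_i) * sign(y_j-y_i).
  (1,2):dx=-10,dy=+4->D; (1,3):dx=-1,dy=+7->D; (1,4):dx=-3,dy=+10->D; (1,5):dx=-4,dy=-5->C
  (1,6):dx=-5,dy=-3->C; (1,7):dx=-8,dy=-1->C; (1,8):dx=-13,dy=+2->D; (1,9):dx=-11,dy=-7->C
  (1,10):dx=-9,dy=+8->D; (2,3):dx=+9,dy=+3->C; (2,4):dx=+7,dy=+6->C; (2,5):dx=+6,dy=-9->D
  (2,6):dx=+5,dy=-7->D; (2,7):dx=+2,dy=-5->D; (2,8):dx=-3,dy=-2->C; (2,9):dx=-1,dy=-11->C
  (2,10):dx=+1,dy=+4->C; (3,4):dx=-2,dy=+3->D; (3,5):dx=-3,dy=-12->C; (3,6):dx=-4,dy=-10->C
  (3,7):dx=-7,dy=-8->C; (3,8):dx=-12,dy=-5->C; (3,9):dx=-10,dy=-14->C; (3,10):dx=-8,dy=+1->D
  (4,5):dx=-1,dy=-15->C; (4,6):dx=-2,dy=-13->C; (4,7):dx=-5,dy=-11->C; (4,8):dx=-10,dy=-8->C
  (4,9):dx=-8,dy=-17->C; (4,10):dx=-6,dy=-2->C; (5,6):dx=-1,dy=+2->D; (5,7):dx=-4,dy=+4->D
  (5,8):dx=-9,dy=+7->D; (5,9):dx=-7,dy=-2->C; (5,10):dx=-5,dy=+13->D; (6,7):dx=-3,dy=+2->D
  (6,8):dx=-8,dy=+5->D; (6,9):dx=-6,dy=-4->C; (6,10):dx=-4,dy=+11->D; (7,8):dx=-5,dy=+3->D
  (7,9):dx=-3,dy=-6->C; (7,10):dx=-1,dy=+9->D; (8,9):dx=+2,dy=-9->D; (8,10):dx=+4,dy=+6->C
  (9,10):dx=+2,dy=+15->C
Step 2: C = 25, D = 20, total pairs = 45.
Step 3: tau = (C - D)/(n(n-1)/2) = (25 - 20)/45 = 0.111111.
Step 4: Exact two-sided p-value (enumerate n! = 3628800 permutations of y under H0): p = 0.727490.
Step 5: alpha = 0.1. fail to reject H0.

tau_b = 0.1111 (C=25, D=20), p = 0.727490, fail to reject H0.


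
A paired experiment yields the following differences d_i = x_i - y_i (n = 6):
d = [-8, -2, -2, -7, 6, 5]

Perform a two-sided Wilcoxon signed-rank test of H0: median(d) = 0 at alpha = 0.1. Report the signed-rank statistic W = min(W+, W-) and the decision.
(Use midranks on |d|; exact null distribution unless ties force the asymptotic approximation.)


Step 1: Drop any zero differences (none here) and take |d_i|.
|d| = [8, 2, 2, 7, 6, 5]
Step 2: Midrank |d_i| (ties get averaged ranks).
ranks: |8|->6, |2|->1.5, |2|->1.5, |7|->5, |6|->4, |5|->3
Step 3: Attach original signs; sum ranks with positive sign and with negative sign.
W+ = 4 + 3 = 7
W- = 6 + 1.5 + 1.5 + 5 = 14
(Check: W+ + W- = 21 should equal n(n+1)/2 = 21.)
Step 4: Test statistic W = min(W+, W-) = 7.
Step 5: Ties in |d|, so use the tie-corrected normal approximation.
        E[W] = n(n+1)/4 = 6*7/4 = 10.5.
        Tie groups: |d|=2 (t=2); sum(t^3 - t) = 6.
        Var[W] = n(n+1)(2n+1)/24 - sum(t^3-t)/48 = 546/24 - 6/48 = 22.625.
        z = (W - E[W]) / sqrt(Var[W]) = (7 - 10.5) / 4.7566 = -0.7358.
        Two-sided p = 2*Phi(z) = 0.461838.
Step 6: alpha = 0.1. fail to reject H0.

W+ = 7, W- = 14, W = min = 7, p = 0.461838, fail to reject H0.


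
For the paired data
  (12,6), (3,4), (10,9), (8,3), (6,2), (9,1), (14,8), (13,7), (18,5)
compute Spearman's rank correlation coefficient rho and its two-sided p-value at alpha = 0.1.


Step 1: Rank x and y separately (midranks; no ties here).
rank(x): 12->6, 3->1, 10->5, 8->3, 6->2, 9->4, 14->8, 13->7, 18->9
rank(y): 6->6, 4->4, 9->9, 3->3, 2->2, 1->1, 8->8, 7->7, 5->5
Step 2: d_i = R_x(i) - R_y(i); compute d_i^2.
  (6-6)^2=0, (1-4)^2=9, (5-9)^2=16, (3-3)^2=0, (2-2)^2=0, (4-1)^2=9, (8-8)^2=0, (7-7)^2=0, (9-5)^2=16
sum(d^2) = 50.
Step 3: rho = 1 - 6*50 / (9*(9^2 - 1)) = 1 - 300/720 = 0.583333.
Step 4: Under H0, t = rho * sqrt((n-2)/(1-rho^2)) = 1.9001 ~ t(7).
Step 5: Two-sided p-value from the t-distribution with 7 df = 0.099186.
Step 6: alpha = 0.1. reject H0.

rho = 0.5833, p = 0.099186, reject H0 at alpha = 0.1.


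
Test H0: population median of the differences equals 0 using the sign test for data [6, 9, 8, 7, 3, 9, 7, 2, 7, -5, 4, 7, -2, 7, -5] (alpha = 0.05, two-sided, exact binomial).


Step 1: Discard zero differences. Original n = 15; n_eff = number of nonzero differences = 15.
Nonzero differences (with sign): +6, +9, +8, +7, +3, +9, +7, +2, +7, -5, +4, +7, -2, +7, -5
Step 2: Count signs: positive = 12, negative = 3.
Step 3: Under H0: P(positive) = 0.5, so the number of positives S ~ Bin(15, 0.5).
Step 4: Two-sided exact p-value = sum of Bin(15,0.5) probabilities at or below the observed probability = 0.035156.
Step 5: alpha = 0.05. reject H0.

n_eff = 15, pos = 12, neg = 3, p = 0.035156, reject H0.


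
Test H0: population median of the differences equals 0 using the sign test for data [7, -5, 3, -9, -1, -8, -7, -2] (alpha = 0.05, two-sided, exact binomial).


Step 1: Discard zero differences. Original n = 8; n_eff = number of nonzero differences = 8.
Nonzero differences (with sign): +7, -5, +3, -9, -1, -8, -7, -2
Step 2: Count signs: positive = 2, negative = 6.
Step 3: Under H0: P(positive) = 0.5, so the number of positives S ~ Bin(8, 0.5).
Step 4: Two-sided exact p-value = sum of Bin(8,0.5) probabilities at or below the observed probability = 0.289062.
Step 5: alpha = 0.05. fail to reject H0.

n_eff = 8, pos = 2, neg = 6, p = 0.289062, fail to reject H0.


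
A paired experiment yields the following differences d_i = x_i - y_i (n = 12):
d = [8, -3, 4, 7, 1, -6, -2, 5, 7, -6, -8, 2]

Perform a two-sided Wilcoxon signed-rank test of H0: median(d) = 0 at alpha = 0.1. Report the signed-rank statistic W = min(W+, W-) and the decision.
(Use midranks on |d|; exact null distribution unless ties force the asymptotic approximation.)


Step 1: Drop any zero differences (none here) and take |d_i|.
|d| = [8, 3, 4, 7, 1, 6, 2, 5, 7, 6, 8, 2]
Step 2: Midrank |d_i| (ties get averaged ranks).
ranks: |8|->11.5, |3|->4, |4|->5, |7|->9.5, |1|->1, |6|->7.5, |2|->2.5, |5|->6, |7|->9.5, |6|->7.5, |8|->11.5, |2|->2.5
Step 3: Attach original signs; sum ranks with positive sign and with negative sign.
W+ = 11.5 + 5 + 9.5 + 1 + 6 + 9.5 + 2.5 = 45
W- = 4 + 7.5 + 2.5 + 7.5 + 11.5 = 33
(Check: W+ + W- = 78 should equal n(n+1)/2 = 78.)
Step 4: Test statistic W = min(W+, W-) = 33.
Step 5: Ties in |d|, so use the tie-corrected normal approximation.
        E[W] = n(n+1)/4 = 12*13/4 = 39.
        Tie groups: |d|=2 (t=2), |d|=6 (t=2), |d|=7 (t=2), |d|=8 (t=2); sum(t^3 - t) = 24.
        Var[W] = n(n+1)(2n+1)/24 - sum(t^3-t)/48 = 3900/24 - 24/48 = 162.
        z = (W - E[W]) / sqrt(Var[W]) = (33 - 39) / 12.7279 = -0.4714.
        Two-sided p = 2*Phi(z) = 0.637352.
Step 6: alpha = 0.1. fail to reject H0.

W+ = 45, W- = 33, W = min = 33, p = 0.637352, fail to reject H0.


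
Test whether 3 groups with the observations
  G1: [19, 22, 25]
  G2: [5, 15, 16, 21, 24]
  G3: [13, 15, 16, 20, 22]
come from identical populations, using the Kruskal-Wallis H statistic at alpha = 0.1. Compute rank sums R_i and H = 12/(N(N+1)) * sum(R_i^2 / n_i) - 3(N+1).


Step 1: Combine all N = 13 observations and assign midranks.
sorted (value, group, rank): (5,G2,1), (13,G3,2), (15,G2,3.5), (15,G3,3.5), (16,G2,5.5), (16,G3,5.5), (19,G1,7), (20,G3,8), (21,G2,9), (22,G1,10.5), (22,G3,10.5), (24,G2,12), (25,G1,13)
Step 2: Sum ranks within each group.
R_1 = 30.5 (n_1 = 3)
R_2 = 31 (n_2 = 5)
R_3 = 29.5 (n_3 = 5)
Step 3: H = 12/(N(N+1)) * sum(R_i^2/n_i) - 3(N+1)
     = 12/(13*14) * (30.5^2/3 + 31^2/5 + 29.5^2/5) - 3*14
     = 0.065934 * 676.333 - 42
     = 2.593407.
Step 4: Ties present; correction factor C = 1 - 18/(13^3 - 13) = 0.991758. Corrected H = 2.593407 / 0.991758 = 2.614958.
Step 5: Under H0, H ~ chi^2(2); p-value = 0.270501.
Step 6: alpha = 0.1. fail to reject H0.

H = 2.6150, df = 2, p = 0.270501, fail to reject H0.


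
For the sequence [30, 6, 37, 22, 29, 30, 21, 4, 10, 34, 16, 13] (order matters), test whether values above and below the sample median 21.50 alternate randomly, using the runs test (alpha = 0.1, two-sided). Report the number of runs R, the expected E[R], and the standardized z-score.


Step 1: Compute median = 21.50; label A = above, B = below.
Labels in order: ABAAAABBBABB  (n_A = 6, n_B = 6)
Step 2: Count runs R = 6.
Step 3: Under H0 (random ordering), E[R] = 2*n_A*n_B/(n_A+n_B) + 1 = 2*6*6/12 + 1 = 7.0000.
        Var[R] = 2*n_A*n_B*(2*n_A*n_B - n_A - n_B) / ((n_A+n_B)^2 * (n_A+n_B-1)) = 4320/1584 = 2.7273.
        SD[R] = 1.6514.
Step 4: Continuity-corrected z = (R + 0.5 - E[R]) / SD[R] = (6 + 0.5 - 7.0000) / 1.6514 = -0.3028.
Step 5: Two-sided p-value via normal approximation = 2*(1 - Phi(|z|)) = 0.762069.
Step 6: alpha = 0.1. fail to reject H0.

R = 6, z = -0.3028, p = 0.762069, fail to reject H0.


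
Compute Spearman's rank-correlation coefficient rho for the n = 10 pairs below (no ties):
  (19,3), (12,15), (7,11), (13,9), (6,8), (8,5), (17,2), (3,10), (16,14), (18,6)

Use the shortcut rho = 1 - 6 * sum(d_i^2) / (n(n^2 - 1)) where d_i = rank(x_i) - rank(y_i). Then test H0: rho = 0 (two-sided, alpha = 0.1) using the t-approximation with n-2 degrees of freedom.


Step 1: Rank x and y separately (midranks; no ties here).
rank(x): 19->10, 12->5, 7->3, 13->6, 6->2, 8->4, 17->8, 3->1, 16->7, 18->9
rank(y): 3->2, 15->10, 11->8, 9->6, 8->5, 5->3, 2->1, 10->7, 14->9, 6->4
Step 2: d_i = R_x(i) - R_y(i); compute d_i^2.
  (10-2)^2=64, (5-10)^2=25, (3-8)^2=25, (6-6)^2=0, (2-5)^2=9, (4-3)^2=1, (8-1)^2=49, (1-7)^2=36, (7-9)^2=4, (9-4)^2=25
sum(d^2) = 238.
Step 3: rho = 1 - 6*238 / (10*(10^2 - 1)) = 1 - 1428/990 = -0.442424.
Step 4: Under H0, t = rho * sqrt((n-2)/(1-rho^2)) = -1.3954 ~ t(8).
Step 5: Two-sided p-value from the t-distribution with 8 df = 0.200423.
Step 6: alpha = 0.1. fail to reject H0.

rho = -0.4424, p = 0.200423, fail to reject H0 at alpha = 0.1.


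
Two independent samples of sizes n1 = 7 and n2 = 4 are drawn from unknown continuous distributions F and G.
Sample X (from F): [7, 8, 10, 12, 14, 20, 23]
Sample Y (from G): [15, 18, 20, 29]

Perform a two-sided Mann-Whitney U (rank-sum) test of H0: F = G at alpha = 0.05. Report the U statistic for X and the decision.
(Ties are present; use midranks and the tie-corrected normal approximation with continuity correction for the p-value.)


Step 1: Combine and sort all 11 observations; assign midranks.
sorted (value, group): (7,X), (8,X), (10,X), (12,X), (14,X), (15,Y), (18,Y), (20,X), (20,Y), (23,X), (29,Y)
ranks: 7->1, 8->2, 10->3, 12->4, 14->5, 15->6, 18->7, 20->8.5, 20->8.5, 23->10, 29->11
Step 2: Rank sum for X: R1 = 1 + 2 + 3 + 4 + 5 + 8.5 + 10 = 33.5.
Step 3: U_X = R1 - n1(n1+1)/2 = 33.5 - 7*8/2 = 33.5 - 28 = 5.5.
       U_Y = n1*n2 - U_X = 28 - 5.5 = 22.5.
Step 4: Ties are present, so use the tie-corrected normal approximation (with continuity correction) for the p-value.
Step 5: p-value = 0.129695; compare to alpha = 0.05. fail to reject H0.

U_X = 5.5, p = 0.129695, fail to reject H0 at alpha = 0.05.


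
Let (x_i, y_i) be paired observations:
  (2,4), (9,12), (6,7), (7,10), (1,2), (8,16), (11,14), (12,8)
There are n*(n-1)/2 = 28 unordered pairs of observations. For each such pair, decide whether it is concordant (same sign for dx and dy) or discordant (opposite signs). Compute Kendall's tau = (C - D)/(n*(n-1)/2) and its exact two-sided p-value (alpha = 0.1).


Step 1: Enumerate the 28 unordered pairs (i,j) with i<j and classify each by sign(x_j-x_i) * sign(y_j-y_i).
  (1,2):dx=+7,dy=+8->C; (1,3):dx=+4,dy=+3->C; (1,4):dx=+5,dy=+6->C; (1,5):dx=-1,dy=-2->C
  (1,6):dx=+6,dy=+12->C; (1,7):dx=+9,dy=+10->C; (1,8):dx=+10,dy=+4->C; (2,3):dx=-3,dy=-5->C
  (2,4):dx=-2,dy=-2->C; (2,5):dx=-8,dy=-10->C; (2,6):dx=-1,dy=+4->D; (2,7):dx=+2,dy=+2->C
  (2,8):dx=+3,dy=-4->D; (3,4):dx=+1,dy=+3->C; (3,5):dx=-5,dy=-5->C; (3,6):dx=+2,dy=+9->C
  (3,7):dx=+5,dy=+7->C; (3,8):dx=+6,dy=+1->C; (4,5):dx=-6,dy=-8->C; (4,6):dx=+1,dy=+6->C
  (4,7):dx=+4,dy=+4->C; (4,8):dx=+5,dy=-2->D; (5,6):dx=+7,dy=+14->C; (5,7):dx=+10,dy=+12->C
  (5,8):dx=+11,dy=+6->C; (6,7):dx=+3,dy=-2->D; (6,8):dx=+4,dy=-8->D; (7,8):dx=+1,dy=-6->D
Step 2: C = 22, D = 6, total pairs = 28.
Step 3: tau = (C - D)/(n(n-1)/2) = (22 - 6)/28 = 0.571429.
Step 4: Exact two-sided p-value (enumerate n! = 40320 permutations of y under H0): p = 0.061012.
Step 5: alpha = 0.1. reject H0.

tau_b = 0.5714 (C=22, D=6), p = 0.061012, reject H0.
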